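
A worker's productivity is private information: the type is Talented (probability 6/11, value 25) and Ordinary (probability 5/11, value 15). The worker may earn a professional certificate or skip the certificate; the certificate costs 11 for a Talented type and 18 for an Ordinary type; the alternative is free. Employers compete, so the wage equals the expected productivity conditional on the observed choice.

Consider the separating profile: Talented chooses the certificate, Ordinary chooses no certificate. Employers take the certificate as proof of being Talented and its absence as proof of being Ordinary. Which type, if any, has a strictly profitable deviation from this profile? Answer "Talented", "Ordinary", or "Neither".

The certificate pays 25; no certificate pays 15.
Talented: assigned the certificate, nets 25 − 11 = 14; deviating to no certificate nets 15.
Ordinary: assigned no certificate, nets 15; deviating to the certificate nets 25 − 18 = 7.
The Talented type gains 1 by deviating.

Talented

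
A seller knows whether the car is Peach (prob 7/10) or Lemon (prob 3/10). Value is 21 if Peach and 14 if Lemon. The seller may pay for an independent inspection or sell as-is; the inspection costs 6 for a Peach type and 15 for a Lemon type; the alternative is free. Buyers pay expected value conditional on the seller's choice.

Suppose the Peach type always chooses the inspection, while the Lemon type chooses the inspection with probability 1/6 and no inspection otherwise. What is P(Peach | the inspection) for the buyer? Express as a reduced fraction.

14/15

P(the inspection) = (7/10)·1 + (3/10)·(1/6) = 3/4.
By Bayes' rule, P(Peach | the inspection) = (7/10) / (3/4) = 14/15.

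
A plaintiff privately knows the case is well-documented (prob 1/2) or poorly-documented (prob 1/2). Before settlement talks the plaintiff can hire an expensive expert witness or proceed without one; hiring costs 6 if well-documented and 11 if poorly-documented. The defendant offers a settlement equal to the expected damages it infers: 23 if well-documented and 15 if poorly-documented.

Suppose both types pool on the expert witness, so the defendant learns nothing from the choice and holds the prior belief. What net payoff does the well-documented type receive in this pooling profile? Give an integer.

Pooled settlement = 1/2·23 + 1/2·15 = 19.
well-documented pays cost 6 for the expert witness, so net payoff = 19 − 6 = 13.

13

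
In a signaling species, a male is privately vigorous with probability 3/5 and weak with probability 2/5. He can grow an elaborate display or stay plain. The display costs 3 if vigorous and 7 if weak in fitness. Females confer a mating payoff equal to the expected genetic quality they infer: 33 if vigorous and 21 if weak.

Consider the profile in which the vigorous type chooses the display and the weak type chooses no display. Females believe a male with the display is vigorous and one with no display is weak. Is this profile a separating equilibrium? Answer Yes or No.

Under these beliefs, the display earns mating payoff 33 and no display earns mating payoff 21.
vigorous: the display nets 33 − 3 = 30; no display nets 21. vigorous prefers the display.
weak: the display nets 33 − 7 = 26; no display nets 21. weak would deviate to the display.
weak has a profitable deviation, so the profile is not an equilibrium.

No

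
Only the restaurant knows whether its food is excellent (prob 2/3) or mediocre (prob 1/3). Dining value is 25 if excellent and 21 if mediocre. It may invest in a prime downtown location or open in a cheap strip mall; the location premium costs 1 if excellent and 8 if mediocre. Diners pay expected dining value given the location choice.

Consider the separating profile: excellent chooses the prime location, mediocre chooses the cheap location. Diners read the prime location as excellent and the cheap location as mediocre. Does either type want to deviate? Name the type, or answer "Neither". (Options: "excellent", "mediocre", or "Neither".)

Neither

The prime location pays 25; the cheap location pays 21.
excellent: assigned the prime location, nets 25 − 1 = 24; deviating to the cheap location nets 21.
mediocre: assigned the cheap location, nets 21; deviating to the prime location nets 25 − 8 = 17.
Both types strictly prefer their assigned action; no profitable deviation.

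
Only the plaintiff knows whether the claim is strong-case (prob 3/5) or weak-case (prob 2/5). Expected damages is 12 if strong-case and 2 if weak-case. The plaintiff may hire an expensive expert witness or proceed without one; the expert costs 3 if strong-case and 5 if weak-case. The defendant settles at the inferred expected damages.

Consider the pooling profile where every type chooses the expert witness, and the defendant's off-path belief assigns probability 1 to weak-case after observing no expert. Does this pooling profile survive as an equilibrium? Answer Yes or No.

Yes

On path, the defendant holds the prior and pays 3/5·12 + 2/5·2 = 8. Off path (no expert), believing weak-case, it pays 2.
strong-case: the expert witness nets 8 − 3 = 5; no expert nets 2. strong-case stays.
weak-case: the expert witness nets 8 − 5 = 3; no expert nets 2. weak-case stays.
No type deviates, so pooling is sustained.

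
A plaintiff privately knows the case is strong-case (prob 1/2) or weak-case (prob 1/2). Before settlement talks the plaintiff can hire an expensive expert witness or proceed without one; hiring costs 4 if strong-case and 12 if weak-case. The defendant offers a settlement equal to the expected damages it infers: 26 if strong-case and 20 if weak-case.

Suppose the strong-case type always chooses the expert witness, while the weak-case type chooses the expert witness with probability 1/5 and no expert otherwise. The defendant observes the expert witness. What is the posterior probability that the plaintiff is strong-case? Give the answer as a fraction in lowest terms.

5/6

P(the expert witness) = (1/2)·1 + (1/2)·(1/5) = 3/5.
By Bayes' rule, P(strong-case | the expert witness) = (1/2) / (3/5) = 5/6.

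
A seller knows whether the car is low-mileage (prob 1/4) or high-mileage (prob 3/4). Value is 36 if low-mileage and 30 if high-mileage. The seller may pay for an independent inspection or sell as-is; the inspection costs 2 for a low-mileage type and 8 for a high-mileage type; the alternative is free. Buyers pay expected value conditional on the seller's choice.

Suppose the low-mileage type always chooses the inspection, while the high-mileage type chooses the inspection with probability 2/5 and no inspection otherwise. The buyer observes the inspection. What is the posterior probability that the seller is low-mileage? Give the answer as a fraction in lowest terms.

5/11

P(the inspection) = (1/4)·1 + (3/4)·(2/5) = 11/20.
By Bayes' rule, P(low-mileage | the inspection) = (1/4) / (11/20) = 5/11.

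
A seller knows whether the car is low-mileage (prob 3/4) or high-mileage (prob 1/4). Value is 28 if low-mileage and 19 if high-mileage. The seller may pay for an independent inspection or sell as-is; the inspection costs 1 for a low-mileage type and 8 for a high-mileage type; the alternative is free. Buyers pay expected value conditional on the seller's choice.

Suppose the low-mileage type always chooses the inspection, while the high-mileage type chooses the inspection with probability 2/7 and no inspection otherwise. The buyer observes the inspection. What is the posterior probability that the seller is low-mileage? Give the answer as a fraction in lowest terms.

21/23

P(the inspection) = (3/4)·1 + (1/4)·(2/7) = 23/28.
By Bayes' rule, P(low-mileage | the inspection) = (3/4) / (23/28) = 21/23.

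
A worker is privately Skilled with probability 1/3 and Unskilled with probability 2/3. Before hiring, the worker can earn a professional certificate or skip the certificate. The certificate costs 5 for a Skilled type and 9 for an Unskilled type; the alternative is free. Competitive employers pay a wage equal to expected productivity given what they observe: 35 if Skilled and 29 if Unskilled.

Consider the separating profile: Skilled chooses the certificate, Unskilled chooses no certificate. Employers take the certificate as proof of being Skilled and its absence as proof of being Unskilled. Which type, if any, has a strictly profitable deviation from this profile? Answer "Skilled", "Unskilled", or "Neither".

The certificate pays 35; no certificate pays 29.
Skilled: assigned the certificate, nets 35 − 5 = 30; deviating to no certificate nets 29.
Unskilled: assigned no certificate, nets 29; deviating to the certificate nets 35 − 9 = 26.
Both types strictly prefer their assigned action; no profitable deviation.

Neither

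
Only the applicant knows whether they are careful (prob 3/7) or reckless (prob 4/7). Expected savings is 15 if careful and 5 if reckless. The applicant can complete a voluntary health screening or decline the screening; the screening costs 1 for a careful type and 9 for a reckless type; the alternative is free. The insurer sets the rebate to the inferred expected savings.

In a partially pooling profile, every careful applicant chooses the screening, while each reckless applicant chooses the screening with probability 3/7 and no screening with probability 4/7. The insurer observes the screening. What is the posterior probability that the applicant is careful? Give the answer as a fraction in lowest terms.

7/11

P(the screening) = (3/7)·1 + (4/7)·(3/7) = 33/49.
By Bayes' rule, P(careful | the screening) = (3/7) / (33/49) = 7/11.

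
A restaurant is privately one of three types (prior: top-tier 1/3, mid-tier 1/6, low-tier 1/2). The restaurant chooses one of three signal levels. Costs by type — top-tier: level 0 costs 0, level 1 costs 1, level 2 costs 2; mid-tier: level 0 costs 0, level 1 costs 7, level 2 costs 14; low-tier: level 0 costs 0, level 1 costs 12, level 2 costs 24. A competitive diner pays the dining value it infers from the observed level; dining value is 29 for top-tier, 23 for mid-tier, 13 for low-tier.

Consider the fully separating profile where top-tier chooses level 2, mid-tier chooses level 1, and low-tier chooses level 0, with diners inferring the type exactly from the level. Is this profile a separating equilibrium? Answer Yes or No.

Yes

Separating price premiums: level 2 → 29, level 1 → 23, level 0 → 13.
top-tier (assigned level 2): level 0: 13 − 0 = 13; level 1: 23 − 1 = 22; level 2: 29 − 2 = 27. top-tier stays.
mid-tier (assigned level 1): level 0: 13 − 0 = 13; level 1: 23 − 7 = 16; level 2: 29 − 14 = 15. mid-tier stays.
low-tier (assigned level 0): level 0: 13 − 0 = 13; level 1: 23 − 12 = 11; level 2: 29 − 24 = 5. low-tier stays.
Every type prefers its assigned level; separation holds.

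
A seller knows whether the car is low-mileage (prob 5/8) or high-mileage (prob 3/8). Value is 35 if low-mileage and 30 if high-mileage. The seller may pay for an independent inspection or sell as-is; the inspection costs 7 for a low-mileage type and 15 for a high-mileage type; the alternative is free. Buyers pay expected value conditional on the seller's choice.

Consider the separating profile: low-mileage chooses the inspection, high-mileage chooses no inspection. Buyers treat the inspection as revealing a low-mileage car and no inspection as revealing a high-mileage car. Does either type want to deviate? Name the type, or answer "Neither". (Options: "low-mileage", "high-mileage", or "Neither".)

low-mileage

The inspection pays 35; no inspection pays 30.
low-mileage: assigned the inspection, nets 35 − 7 = 28; deviating to no inspection nets 30.
high-mileage: assigned no inspection, nets 30; deviating to the inspection nets 35 − 15 = 20.
The low-mileage type gains 2 by deviating.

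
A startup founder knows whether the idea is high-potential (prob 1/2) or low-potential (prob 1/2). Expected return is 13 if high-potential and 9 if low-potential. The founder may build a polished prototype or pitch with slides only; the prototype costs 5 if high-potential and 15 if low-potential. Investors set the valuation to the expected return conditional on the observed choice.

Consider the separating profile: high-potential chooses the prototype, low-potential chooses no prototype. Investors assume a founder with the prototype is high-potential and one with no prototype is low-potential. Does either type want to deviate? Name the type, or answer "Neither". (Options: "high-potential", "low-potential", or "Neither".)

high-potential

The prototype pays 13; no prototype pays 9.
high-potential: assigned the prototype, nets 13 − 5 = 8; deviating to no prototype nets 9.
low-potential: assigned no prototype, nets 9; deviating to the prototype nets 13 − 15 = -2.
The high-potential type gains 1 by deviating.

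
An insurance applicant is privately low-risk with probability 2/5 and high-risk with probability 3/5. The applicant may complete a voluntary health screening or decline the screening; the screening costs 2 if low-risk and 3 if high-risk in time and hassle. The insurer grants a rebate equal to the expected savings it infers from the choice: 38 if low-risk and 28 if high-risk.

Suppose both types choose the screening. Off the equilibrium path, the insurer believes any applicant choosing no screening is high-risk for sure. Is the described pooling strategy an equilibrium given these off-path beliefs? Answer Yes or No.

Yes

On path, the insurer holds the prior and pays 2/5·38 + 3/5·28 = 32. Off path (no screening), believing high-risk, it pays 28.
low-risk: the screening nets 32 − 2 = 30; no screening nets 28. low-risk stays.
high-risk: the screening nets 32 − 3 = 29; no screening nets 28. high-risk stays.
No type deviates, so pooling is sustained.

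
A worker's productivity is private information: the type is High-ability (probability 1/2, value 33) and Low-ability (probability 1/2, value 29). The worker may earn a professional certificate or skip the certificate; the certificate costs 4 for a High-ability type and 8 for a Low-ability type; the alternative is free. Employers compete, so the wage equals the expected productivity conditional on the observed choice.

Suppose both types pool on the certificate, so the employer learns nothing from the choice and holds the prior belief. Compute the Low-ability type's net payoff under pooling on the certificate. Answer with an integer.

23

Pooled wage = 1/2·33 + 1/2·29 = 31.
Low-ability pays cost 8 for the certificate, so net payoff = 31 − 8 = 23.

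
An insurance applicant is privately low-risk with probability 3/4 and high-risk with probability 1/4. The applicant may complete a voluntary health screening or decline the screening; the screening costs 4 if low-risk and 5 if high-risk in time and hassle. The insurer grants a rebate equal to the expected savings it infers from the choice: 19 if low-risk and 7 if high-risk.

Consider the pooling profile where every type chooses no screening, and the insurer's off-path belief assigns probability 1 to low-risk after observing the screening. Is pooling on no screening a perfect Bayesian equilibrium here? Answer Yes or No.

Yes

On path, the insurer holds the prior and pays 3/4·19 + 1/4·7 = 16. Off path (the screening), believing low-risk, it pays 19.
low-risk: no screening nets 16; the screening nets 19 − 4 = 15. low-risk stays.
high-risk: no screening nets 16; the screening nets 19 − 5 = 14. high-risk stays.
No type deviates, so pooling is sustained.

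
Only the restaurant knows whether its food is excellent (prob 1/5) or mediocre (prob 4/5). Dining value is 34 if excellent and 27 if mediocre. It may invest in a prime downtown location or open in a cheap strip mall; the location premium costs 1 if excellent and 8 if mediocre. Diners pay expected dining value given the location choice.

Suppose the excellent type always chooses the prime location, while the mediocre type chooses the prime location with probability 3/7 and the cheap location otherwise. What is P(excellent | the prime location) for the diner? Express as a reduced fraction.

7/19

P(the prime location) = (1/5)·1 + (4/5)·(3/7) = 19/35.
By Bayes' rule, P(excellent | the prime location) = (1/5) / (19/35) = 7/19.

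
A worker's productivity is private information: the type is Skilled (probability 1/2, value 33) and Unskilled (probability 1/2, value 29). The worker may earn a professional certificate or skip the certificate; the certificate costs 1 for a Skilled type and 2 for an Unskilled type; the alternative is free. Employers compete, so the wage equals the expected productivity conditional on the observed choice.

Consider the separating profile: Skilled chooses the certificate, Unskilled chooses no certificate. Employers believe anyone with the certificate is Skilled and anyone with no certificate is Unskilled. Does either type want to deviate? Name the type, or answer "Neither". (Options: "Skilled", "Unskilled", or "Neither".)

The certificate pays 33; no certificate pays 29.
Skilled: assigned the certificate, nets 33 − 1 = 32; deviating to no certificate nets 29.
Unskilled: assigned no certificate, nets 29; deviating to the certificate nets 33 − 2 = 31.
The Unskilled type gains 2 by deviating.

Unskilled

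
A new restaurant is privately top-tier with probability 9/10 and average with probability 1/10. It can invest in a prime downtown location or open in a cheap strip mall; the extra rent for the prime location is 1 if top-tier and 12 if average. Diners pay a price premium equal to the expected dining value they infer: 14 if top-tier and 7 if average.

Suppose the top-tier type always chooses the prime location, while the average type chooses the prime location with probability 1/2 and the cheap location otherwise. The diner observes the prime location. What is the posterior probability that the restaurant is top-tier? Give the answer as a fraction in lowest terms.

18/19

P(the prime location) = (9/10)·1 + (1/10)·(1/2) = 19/20.
By Bayes' rule, P(top-tier | the prime location) = (9/10) / (19/20) = 18/19.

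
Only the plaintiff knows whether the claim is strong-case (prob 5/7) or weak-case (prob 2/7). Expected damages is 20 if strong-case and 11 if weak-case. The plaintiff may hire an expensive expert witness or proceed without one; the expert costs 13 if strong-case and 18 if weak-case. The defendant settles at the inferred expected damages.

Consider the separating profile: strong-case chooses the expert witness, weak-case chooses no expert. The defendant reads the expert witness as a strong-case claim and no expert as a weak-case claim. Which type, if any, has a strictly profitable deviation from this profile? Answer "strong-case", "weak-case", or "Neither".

The expert witness pays 20; no expert pays 11.
strong-case: assigned the expert witness, nets 20 − 13 = 7; deviating to no expert nets 11.
weak-case: assigned no expert, nets 11; deviating to the expert witness nets 20 − 18 = 2.
The strong-case type gains 4 by deviating.

strong-case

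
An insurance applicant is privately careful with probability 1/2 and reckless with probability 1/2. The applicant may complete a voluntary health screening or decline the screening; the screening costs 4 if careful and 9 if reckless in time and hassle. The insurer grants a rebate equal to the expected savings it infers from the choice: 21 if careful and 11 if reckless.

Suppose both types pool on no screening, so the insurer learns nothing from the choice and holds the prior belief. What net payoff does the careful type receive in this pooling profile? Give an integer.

16

Pooled rebate = 1/2·21 + 1/2·11 = 16.
careful pays no cost for no screening, so net payoff = 16.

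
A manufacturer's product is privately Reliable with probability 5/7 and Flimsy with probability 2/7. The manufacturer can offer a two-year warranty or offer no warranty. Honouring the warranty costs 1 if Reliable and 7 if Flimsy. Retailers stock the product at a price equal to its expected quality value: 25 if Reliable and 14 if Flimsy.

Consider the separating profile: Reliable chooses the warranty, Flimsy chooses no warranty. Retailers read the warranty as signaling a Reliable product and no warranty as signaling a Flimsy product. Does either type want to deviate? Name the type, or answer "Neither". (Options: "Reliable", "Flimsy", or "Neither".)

The warranty pays 25; no warranty pays 14.
Reliable: assigned the warranty, nets 25 − 1 = 24; deviating to no warranty nets 14.
Flimsy: assigned no warranty, nets 14; deviating to the warranty nets 25 − 7 = 18.
The Flimsy type gains 4 by deviating.

Flimsy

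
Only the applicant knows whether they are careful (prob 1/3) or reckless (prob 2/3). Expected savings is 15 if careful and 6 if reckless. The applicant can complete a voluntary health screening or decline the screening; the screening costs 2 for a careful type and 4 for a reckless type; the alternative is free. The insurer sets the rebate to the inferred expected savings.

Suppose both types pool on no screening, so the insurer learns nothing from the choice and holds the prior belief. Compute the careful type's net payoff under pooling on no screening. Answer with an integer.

9

Pooled rebate = 1/3·15 + 2/3·6 = 9.
careful pays no cost for no screening, so net payoff = 9.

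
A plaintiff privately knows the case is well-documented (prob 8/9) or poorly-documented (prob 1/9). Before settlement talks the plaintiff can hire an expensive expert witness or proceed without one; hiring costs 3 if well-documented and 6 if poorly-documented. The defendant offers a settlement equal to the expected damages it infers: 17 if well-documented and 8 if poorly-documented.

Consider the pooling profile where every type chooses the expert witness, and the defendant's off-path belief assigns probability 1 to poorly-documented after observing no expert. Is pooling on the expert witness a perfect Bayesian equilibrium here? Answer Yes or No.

Yes

On path, the defendant holds the prior and pays 8/9·17 + 1/9·8 = 16. Off path (no expert), believing poorly-documented, it pays 8.
well-documented: the expert witness nets 16 − 3 = 13; no expert nets 8. well-documented stays.
poorly-documented: the expert witness nets 16 − 6 = 10; no expert nets 8. poorly-documented stays.
No type deviates, so pooling is sustained.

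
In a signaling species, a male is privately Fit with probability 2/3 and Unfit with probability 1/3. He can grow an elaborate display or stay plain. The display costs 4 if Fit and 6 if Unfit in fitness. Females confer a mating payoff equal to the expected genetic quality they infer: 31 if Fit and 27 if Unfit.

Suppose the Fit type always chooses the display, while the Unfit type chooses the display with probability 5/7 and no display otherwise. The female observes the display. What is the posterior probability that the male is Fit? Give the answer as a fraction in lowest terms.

P(the display) = (2/3)·1 + (1/3)·(5/7) = 19/21.
By Bayes' rule, P(Fit | the display) = (2/3) / (19/21) = 14/19.

14/19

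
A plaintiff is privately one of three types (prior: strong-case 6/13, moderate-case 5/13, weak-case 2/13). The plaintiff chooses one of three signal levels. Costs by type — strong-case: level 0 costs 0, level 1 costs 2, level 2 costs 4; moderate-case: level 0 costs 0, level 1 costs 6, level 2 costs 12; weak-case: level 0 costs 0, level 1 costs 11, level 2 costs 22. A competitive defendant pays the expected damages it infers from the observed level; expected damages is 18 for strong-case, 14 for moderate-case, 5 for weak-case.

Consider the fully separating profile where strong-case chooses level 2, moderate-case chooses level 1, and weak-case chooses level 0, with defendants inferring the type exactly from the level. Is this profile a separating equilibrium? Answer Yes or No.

Yes

Separating settlements: level 2 → 18, level 1 → 14, level 0 → 5.
strong-case (assigned level 2): level 0: 5 − 0 = 5; level 1: 14 − 2 = 12; level 2: 18 − 4 = 14. strong-case stays.
moderate-case (assigned level 1): level 0: 5 − 0 = 5; level 1: 14 − 6 = 8; level 2: 18 − 12 = 6. moderate-case stays.
weak-case (assigned level 0): level 0: 5 − 0 = 5; level 1: 14 − 11 = 3; level 2: 18 − 22 = -4. weak-case stays.
Every type prefers its assigned level; separation holds.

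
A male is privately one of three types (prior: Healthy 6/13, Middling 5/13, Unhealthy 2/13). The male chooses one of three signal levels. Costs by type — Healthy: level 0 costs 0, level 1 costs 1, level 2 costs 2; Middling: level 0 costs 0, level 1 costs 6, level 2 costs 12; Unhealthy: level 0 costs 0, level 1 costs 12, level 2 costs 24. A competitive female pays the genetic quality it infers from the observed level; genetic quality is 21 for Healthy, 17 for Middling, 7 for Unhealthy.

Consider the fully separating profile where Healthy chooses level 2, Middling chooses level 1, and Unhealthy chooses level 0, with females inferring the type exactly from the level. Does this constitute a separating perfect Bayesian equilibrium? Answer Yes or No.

Separating mating payoffs: level 2 → 21, level 1 → 17, level 0 → 7.
Healthy (assigned level 2): level 0: 7 − 0 = 7; level 1: 17 − 1 = 16; level 2: 21 − 2 = 19. Healthy stays.
Middling (assigned level 1): level 0: 7 − 0 = 7; level 1: 17 − 6 = 11; level 2: 21 − 12 = 9. Middling stays.
Unhealthy (assigned level 0): level 0: 7 − 0 = 7; level 1: 17 − 12 = 5; level 2: 21 − 24 = -3. Unhealthy stays.
Every type prefers its assigned level; separation holds.

Yes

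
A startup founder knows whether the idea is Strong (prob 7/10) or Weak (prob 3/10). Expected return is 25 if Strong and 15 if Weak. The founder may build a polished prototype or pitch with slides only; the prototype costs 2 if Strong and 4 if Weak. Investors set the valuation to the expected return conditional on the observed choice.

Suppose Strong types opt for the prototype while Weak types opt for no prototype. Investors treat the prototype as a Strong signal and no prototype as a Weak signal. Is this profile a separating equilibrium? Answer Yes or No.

Under these beliefs, the prototype earns valuation 25 and no prototype earns valuation 15.
Strong: the prototype nets 25 − 2 = 23; no prototype nets 15. Strong prefers the prototype.
Weak: the prototype nets 25 − 4 = 21; no prototype nets 15. Weak would deviate to the prototype.
Weak has a profitable deviation, so the profile is not an equilibrium.

No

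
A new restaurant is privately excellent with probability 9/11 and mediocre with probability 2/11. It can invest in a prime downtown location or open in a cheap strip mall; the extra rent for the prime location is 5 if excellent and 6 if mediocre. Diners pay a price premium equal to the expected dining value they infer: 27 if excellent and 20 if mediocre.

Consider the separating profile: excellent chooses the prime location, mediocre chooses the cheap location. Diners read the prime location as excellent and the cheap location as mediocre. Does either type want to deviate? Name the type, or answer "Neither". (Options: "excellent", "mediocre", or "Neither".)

mediocre

The prime location pays 27; the cheap location pays 20.
excellent: assigned the prime location, nets 27 − 5 = 22; deviating to the cheap location nets 20.
mediocre: assigned the cheap location, nets 20; deviating to the prime location nets 27 − 6 = 21.
The mediocre type gains 1 by deviating.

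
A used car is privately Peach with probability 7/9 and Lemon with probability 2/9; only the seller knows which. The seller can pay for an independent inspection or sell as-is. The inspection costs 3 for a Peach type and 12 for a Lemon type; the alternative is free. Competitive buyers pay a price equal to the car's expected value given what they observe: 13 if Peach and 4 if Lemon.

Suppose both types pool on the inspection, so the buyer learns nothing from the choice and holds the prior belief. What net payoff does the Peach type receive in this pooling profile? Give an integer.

8

Pooled price = 7/9·13 + 2/9·4 = 11.
Peach pays cost 3 for the inspection, so net payoff = 11 − 3 = 8.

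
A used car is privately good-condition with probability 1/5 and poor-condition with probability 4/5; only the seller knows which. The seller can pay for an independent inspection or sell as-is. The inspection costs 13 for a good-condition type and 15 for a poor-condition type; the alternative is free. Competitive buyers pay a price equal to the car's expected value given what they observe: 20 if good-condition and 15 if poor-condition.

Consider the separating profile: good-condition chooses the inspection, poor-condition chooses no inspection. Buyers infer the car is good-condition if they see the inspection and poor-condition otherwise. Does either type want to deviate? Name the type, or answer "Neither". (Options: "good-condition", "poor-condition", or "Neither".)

The inspection pays 20; no inspection pays 15.
good-condition: assigned the inspection, nets 20 − 13 = 7; deviating to no inspection nets 15.
poor-condition: assigned no inspection, nets 15; deviating to the inspection nets 20 − 15 = 5.
The good-condition type gains 8 by deviating.

good-condition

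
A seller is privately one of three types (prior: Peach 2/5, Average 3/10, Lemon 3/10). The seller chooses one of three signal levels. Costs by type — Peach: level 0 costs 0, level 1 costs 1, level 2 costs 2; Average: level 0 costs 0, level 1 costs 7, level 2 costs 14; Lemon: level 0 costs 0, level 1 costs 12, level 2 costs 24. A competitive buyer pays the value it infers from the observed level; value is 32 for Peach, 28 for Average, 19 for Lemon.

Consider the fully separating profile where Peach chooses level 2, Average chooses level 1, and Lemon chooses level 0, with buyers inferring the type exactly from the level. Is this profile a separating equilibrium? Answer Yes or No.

Separating prices: level 2 → 32, level 1 → 28, level 0 → 19.
Peach (assigned level 2): level 0: 19 − 0 = 19; level 1: 28 − 1 = 27; level 2: 32 − 2 = 30. Peach stays.
Average (assigned level 1): level 0: 19 − 0 = 19; level 1: 28 − 7 = 21; level 2: 32 − 14 = 18. Average stays.
Lemon (assigned level 0): level 0: 19 − 0 = 19; level 1: 28 − 12 = 16; level 2: 32 − 24 = 8. Lemon stays.
Every type prefers its assigned level; separation holds.

Yes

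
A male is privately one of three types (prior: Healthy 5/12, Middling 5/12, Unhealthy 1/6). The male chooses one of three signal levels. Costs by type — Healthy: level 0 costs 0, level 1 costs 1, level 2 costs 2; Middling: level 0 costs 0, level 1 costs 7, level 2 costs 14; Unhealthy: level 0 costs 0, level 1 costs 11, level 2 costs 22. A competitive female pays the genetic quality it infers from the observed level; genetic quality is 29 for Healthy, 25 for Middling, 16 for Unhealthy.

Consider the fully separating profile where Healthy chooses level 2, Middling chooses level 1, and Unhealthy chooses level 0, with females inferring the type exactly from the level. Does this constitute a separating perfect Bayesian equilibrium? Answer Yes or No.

Yes

Separating mating payoffs: level 2 → 29, level 1 → 25, level 0 → 16.
Healthy (assigned level 2): level 0: 16 − 0 = 16; level 1: 25 − 1 = 24; level 2: 29 − 2 = 27. Healthy stays.
Middling (assigned level 1): level 0: 16 − 0 = 16; level 1: 25 − 7 = 18; level 2: 29 − 14 = 15. Middling stays.
Unhealthy (assigned level 0): level 0: 16 − 0 = 16; level 1: 25 − 11 = 14; level 2: 29 − 22 = 7. Unhealthy stays.
Every type prefers its assigned level; separation holds.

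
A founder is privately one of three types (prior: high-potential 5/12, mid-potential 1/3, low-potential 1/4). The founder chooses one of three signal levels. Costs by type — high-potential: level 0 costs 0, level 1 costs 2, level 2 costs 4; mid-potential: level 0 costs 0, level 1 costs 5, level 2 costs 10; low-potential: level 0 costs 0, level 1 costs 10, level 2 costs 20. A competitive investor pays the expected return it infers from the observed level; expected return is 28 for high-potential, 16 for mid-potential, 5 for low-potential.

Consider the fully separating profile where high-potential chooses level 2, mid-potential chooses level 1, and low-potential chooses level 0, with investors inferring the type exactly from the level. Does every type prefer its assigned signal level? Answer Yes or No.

No

Separating valuations: level 2 → 28, level 1 → 16, level 0 → 5.
high-potential (assigned level 2): level 0: 5 − 0 = 5; level 1: 16 − 2 = 14; level 2: 28 − 4 = 24. high-potential stays.
mid-potential (assigned level 1): level 0: 5 − 0 = 5; level 1: 16 − 5 = 11; level 2: 28 − 10 = 18. mid-potential prefers level 2.
low-potential (assigned level 0): level 0: 5 − 0 = 5; level 1: 16 − 10 = 6; level 2: 28 − 20 = 8. low-potential prefers level 2.
At least one type deviates; the separating profile fails.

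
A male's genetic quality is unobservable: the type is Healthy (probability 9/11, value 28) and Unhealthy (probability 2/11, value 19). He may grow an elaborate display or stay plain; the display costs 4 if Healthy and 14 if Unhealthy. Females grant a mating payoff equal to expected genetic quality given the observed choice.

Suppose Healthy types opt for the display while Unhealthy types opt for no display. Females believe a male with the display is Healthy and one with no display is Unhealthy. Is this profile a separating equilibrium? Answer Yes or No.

Yes

Under these beliefs, the display earns mating payoff 28 and no display earns mating payoff 19.
Healthy: the display nets 28 − 4 = 24; no display nets 19. Healthy prefers the display.
Unhealthy: the display nets 28 − 14 = 14; no display nets 19. Unhealthy prefers no display.
Neither type deviates, so the separating profile is an equilibrium.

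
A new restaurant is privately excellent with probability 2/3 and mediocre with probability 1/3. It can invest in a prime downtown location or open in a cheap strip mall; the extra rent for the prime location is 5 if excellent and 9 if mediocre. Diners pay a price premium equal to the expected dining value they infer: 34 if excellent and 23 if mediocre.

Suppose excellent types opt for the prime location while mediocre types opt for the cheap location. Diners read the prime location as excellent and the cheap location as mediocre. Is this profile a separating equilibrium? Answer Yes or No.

Under these beliefs, the prime location earns price premium 34 and the cheap location earns price premium 23.
excellent: the prime location nets 34 − 5 = 29; the cheap location nets 23. excellent prefers the prime location.
mediocre: the prime location nets 34 − 9 = 25; the cheap location nets 23. mediocre would deviate to the prime location.
mediocre has a profitable deviation, so the profile is not an equilibrium.

No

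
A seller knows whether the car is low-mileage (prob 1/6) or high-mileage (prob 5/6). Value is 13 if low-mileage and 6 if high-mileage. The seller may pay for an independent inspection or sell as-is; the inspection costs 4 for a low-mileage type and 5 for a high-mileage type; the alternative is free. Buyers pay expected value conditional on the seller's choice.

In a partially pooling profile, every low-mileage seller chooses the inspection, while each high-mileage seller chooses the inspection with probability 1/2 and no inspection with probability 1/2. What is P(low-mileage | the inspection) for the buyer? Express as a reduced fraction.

P(the inspection) = (1/6)·1 + (5/6)·(1/2) = 7/12.
By Bayes' rule, P(low-mileage | the inspection) = (1/6) / (7/12) = 2/7.

2/7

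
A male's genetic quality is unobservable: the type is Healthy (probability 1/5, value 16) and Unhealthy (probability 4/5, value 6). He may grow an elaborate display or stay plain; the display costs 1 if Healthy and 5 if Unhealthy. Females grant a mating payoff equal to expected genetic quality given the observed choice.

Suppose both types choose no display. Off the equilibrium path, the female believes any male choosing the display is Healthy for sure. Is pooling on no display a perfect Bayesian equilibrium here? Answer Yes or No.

On path, the female holds the prior and pays 1/5·16 + 4/5·6 = 8. Off path (the display), believing Healthy, it pays 16.
Healthy: no display nets 8; the display nets 16 − 1 = 15. Healthy would deviate.
Unhealthy: no display nets 8; the display nets 16 − 5 = 11. Unhealthy would deviate.
A type deviates, so pooling fails.

No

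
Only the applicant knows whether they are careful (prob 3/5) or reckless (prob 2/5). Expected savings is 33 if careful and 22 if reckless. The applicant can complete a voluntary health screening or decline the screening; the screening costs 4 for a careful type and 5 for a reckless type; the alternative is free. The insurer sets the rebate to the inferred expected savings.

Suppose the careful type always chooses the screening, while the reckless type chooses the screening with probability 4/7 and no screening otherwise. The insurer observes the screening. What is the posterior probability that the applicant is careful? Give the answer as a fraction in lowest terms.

P(the screening) = (3/5)·1 + (2/5)·(4/7) = 29/35.
By Bayes' rule, P(careful | the screening) = (3/5) / (29/35) = 21/29.

21/29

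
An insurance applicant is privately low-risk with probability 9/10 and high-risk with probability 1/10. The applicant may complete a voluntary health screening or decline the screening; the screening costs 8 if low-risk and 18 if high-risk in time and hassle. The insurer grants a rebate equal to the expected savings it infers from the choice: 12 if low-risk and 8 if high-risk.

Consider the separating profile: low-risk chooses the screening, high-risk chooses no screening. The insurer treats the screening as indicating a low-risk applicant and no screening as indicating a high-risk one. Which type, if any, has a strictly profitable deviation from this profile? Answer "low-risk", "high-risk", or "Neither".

The screening pays 12; no screening pays 8.
low-risk: assigned the screening, nets 12 − 8 = 4; deviating to no screening nets 8.
high-risk: assigned no screening, nets 8; deviating to the screening nets 12 − 18 = -6.
The low-risk type gains 4 by deviating.

low-risk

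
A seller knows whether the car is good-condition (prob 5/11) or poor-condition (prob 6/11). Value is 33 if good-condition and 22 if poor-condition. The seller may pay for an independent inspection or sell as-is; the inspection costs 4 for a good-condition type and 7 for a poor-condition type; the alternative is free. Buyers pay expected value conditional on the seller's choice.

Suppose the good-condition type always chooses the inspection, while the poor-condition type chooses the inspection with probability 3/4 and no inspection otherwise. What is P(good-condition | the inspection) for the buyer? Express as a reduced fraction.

10/19

P(the inspection) = (5/11)·1 + (6/11)·(3/4) = 19/22.
By Bayes' rule, P(good-condition | the inspection) = (5/11) / (19/22) = 10/19.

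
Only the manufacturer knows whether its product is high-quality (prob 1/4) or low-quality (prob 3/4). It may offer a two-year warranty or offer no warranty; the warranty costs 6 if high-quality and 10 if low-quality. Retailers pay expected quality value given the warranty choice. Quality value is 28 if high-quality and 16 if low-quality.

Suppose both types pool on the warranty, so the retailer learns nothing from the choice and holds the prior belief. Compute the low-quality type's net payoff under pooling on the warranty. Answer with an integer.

Pooled price = 1/4·28 + 3/4·16 = 19.
low-quality pays cost 10 for the warranty, so net payoff = 19 − 10 = 9.

9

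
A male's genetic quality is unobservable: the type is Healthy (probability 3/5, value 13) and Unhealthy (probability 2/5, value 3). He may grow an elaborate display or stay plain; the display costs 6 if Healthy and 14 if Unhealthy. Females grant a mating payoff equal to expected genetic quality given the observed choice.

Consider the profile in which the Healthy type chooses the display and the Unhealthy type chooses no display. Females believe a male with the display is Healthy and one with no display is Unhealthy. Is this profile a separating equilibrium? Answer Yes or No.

Yes

Under these beliefs, the display earns mating payoff 13 and no display earns mating payoff 3.
Healthy: the display nets 13 − 6 = 7; no display nets 3. Healthy prefers the display.
Unhealthy: the display nets 13 − 14 = -1; no display nets 3. Unhealthy prefers no display.
Neither type deviates, so the separating profile is an equilibrium.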